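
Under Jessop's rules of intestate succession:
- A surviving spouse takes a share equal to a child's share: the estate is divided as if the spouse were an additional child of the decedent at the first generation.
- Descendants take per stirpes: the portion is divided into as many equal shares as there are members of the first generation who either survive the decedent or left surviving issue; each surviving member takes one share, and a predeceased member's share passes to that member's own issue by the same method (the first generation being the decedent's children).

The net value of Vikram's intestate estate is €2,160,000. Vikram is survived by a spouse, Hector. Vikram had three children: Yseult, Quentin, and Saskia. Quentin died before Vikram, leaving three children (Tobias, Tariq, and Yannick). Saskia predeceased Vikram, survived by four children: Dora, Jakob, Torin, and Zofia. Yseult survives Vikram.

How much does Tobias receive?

The spouse counts as an additional share at the children's level, so there are 4 primary shares of €540,000. Hector takes one such share (€540,000).
The children's combined portion (€1,620,000) is divided into 3 shares of €540,000: Yseult takes €540,000; Quentin's €540,000 share passes to Quentin's issue; Saskia's €540,000 share passes to Saskia's issue.
Quentin's share (€540,000) is divided into 3 shares of €180,000: Tobias, Tariq, and Yannick each take €180,000.
Saskia's share (€540,000) is divided into 4 shares of €135,000: Dora, Jakob, Torin, and Zofia each take €135,000.

Tobias receives €180,000.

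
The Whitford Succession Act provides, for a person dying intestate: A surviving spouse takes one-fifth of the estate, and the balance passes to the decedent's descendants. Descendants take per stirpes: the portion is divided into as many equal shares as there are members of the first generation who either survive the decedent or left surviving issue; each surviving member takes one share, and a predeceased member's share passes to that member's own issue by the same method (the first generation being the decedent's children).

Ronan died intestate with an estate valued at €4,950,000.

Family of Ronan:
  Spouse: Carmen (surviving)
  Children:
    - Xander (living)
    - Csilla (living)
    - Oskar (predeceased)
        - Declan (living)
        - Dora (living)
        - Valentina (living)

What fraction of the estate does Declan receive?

Carmen takes one-fifth of €4,950,000 = €990,000. The remaining €3,960,000 passes to the descendants.
The descendants' portion (€3,960,000) is divided into 3 shares of €1,320,000: Xander and Csilla each take €1,320,000; Oskar's €1,320,000 share passes to Oskar's issue.
Oskar's share (€1,320,000) is divided into 3 shares of €440,000: Declan, Dora, and Valentina each take €440,000.

Declan receives 4/45 of the estate.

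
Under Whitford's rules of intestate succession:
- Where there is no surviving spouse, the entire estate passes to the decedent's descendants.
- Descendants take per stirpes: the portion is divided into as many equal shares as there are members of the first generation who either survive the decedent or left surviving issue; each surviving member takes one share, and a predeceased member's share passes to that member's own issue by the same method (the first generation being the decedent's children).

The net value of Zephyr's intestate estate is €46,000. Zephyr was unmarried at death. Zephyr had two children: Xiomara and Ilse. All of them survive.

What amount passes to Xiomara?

Xiomara receives €23,000.

The entire €46,000 passes to the descendants.
That amount (€46,000) is divided into 2 shares of €23,000: Xiomara and Ilse each take €23,000.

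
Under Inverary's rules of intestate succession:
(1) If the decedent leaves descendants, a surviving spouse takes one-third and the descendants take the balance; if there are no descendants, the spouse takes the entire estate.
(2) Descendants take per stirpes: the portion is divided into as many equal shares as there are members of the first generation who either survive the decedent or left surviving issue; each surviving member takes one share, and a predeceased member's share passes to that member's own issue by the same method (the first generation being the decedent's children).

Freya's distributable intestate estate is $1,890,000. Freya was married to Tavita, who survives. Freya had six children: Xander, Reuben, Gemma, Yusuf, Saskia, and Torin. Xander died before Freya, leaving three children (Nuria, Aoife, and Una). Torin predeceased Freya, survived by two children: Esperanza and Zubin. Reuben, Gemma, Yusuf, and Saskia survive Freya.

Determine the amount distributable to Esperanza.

Esperanza receives $105,000.

Tavita takes one-third of $1,890,000 = $630,000. The remaining $1,260,000 passes to the descendants.
The descendants' portion ($1,260,000) is divided into 6 shares of $210,000: Reuben, Gemma, Yusuf, and Saskia each take $210,000; Xander's $210,000 share passes to Xander's issue; Torin's $210,000 share passes to Torin's issue.
Xander's share ($210,000) is divided into 3 shares of $70,000: Nuria, Aoife, and Una each take $70,000.
Torin's share ($210,000) is divided into 2 shares of $105,000: Esperanza and Zubin each take $105,000.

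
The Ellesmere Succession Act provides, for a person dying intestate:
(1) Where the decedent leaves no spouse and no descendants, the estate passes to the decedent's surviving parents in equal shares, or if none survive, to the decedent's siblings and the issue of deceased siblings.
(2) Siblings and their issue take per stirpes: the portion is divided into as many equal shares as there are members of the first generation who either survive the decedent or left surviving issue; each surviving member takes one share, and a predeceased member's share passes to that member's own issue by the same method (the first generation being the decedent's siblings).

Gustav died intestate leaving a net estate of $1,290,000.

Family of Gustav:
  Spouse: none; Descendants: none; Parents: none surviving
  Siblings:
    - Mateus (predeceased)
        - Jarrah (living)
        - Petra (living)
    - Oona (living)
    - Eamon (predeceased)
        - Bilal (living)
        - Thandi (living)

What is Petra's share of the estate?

Petra receives $215,000.

The entire $1,290,000 passes to the siblings and their issue.
That amount ($1,290,000) is divided into 3 shares of $430,000: Oona takes $430,000; Mateus's $430,000 share passes to Mateus's issue; Eamon's $430,000 share passes to Eamon's issue.
Mateus's share ($430,000) is divided into 2 shares of $215,000: Jarrah and Petra each take $215,000.
Eamon's share ($430,000) is divided into 2 shares of $215,000: Bilal and Thandi each take $215,000.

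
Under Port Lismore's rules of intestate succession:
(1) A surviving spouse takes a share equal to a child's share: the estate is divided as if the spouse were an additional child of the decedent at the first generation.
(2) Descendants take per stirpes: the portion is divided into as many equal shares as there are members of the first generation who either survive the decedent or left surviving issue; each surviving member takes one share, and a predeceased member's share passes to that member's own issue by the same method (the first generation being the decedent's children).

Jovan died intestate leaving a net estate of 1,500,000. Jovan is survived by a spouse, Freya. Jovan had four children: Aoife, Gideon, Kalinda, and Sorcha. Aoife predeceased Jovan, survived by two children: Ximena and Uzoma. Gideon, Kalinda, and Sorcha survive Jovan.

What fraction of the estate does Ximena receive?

Ximena receives 1/10 of the estate.

The spouse counts as an additional share at the children's level, so there are 5 primary shares of 300,000. Freya takes one such share (300,000).
The children's combined portion (1,200,000) is divided into 4 shares of 300,000: Gideon, Kalinda, and Sorcha each take 300,000; Aoife's 300,000 share passes to Aoife's issue.
Aoife's share (300,000) is divided into 2 shares of 150,000: Ximena and Uzoma each take 150,000.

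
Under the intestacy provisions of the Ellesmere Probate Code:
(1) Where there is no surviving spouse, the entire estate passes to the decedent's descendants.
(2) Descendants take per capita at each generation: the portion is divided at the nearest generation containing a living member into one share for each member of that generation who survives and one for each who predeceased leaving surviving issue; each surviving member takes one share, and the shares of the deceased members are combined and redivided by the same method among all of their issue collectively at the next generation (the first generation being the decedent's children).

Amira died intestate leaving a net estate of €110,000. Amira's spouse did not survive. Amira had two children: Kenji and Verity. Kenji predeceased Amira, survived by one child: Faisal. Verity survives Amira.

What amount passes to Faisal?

The entire €110,000 passes to the descendants.
That amount (€110,000) is divided at the children's generation into 2 shares of €55,000. Verity takes €55,000. The remaining share for the deceased Kenji (€55,000) is carried to the next generation.
That pool (€55,000) passes entirely to Faisal, the sole taker at the grandchildren's generation.

Faisal receives €55,000.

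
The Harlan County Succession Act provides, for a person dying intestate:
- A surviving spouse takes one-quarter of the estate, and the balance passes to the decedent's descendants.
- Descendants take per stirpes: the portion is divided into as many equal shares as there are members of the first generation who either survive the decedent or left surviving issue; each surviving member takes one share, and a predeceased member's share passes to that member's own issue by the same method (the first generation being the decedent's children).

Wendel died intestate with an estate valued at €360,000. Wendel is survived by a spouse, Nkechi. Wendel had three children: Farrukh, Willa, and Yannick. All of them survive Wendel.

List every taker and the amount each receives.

Nkechi: €90,000; Farrukh: €90,000; Willa: €90,000; Yannick: €90,000

Nkechi takes one-quarter of €360,000 = €90,000. The remaining €270,000 passes to the descendants.
The descendants' portion (€270,000) is divided into 3 shares of €90,000: Farrukh, Willa, and Yannick each take €90,000.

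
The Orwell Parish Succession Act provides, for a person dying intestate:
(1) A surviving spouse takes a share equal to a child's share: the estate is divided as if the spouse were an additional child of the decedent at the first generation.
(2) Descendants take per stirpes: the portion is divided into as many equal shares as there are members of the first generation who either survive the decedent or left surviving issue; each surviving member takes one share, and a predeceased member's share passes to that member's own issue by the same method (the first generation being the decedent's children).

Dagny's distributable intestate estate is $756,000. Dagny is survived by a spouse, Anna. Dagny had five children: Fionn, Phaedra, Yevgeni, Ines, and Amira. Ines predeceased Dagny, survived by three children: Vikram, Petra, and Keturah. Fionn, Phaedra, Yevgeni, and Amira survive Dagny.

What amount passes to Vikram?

Vikram receives $42,000.

The spouse counts as an additional share at the children's level, so there are 6 primary shares of $126,000. Anna takes one such share ($126,000).
The children's combined portion ($630,000) is divided into 5 shares of $126,000: Fionn, Phaedra, Yevgeni, and Amira each take $126,000; Ines's $126,000 share passes to Ines's issue.
Ines's share ($126,000) is divided into 3 shares of $42,000: Vikram, Petra, and Keturah each take $42,000.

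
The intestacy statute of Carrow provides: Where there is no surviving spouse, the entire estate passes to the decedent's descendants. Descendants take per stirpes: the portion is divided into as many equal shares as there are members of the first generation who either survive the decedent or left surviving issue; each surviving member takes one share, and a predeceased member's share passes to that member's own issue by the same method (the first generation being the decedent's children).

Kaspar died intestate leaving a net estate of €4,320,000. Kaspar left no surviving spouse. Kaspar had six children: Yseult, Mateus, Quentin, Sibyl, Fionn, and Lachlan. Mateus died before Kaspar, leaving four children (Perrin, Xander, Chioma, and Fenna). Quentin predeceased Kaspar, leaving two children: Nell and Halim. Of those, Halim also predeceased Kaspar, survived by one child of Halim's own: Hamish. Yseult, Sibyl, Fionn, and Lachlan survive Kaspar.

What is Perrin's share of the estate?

Perrin receives €180,000.

The entire €4,320,000 passes to the descendants.
That amount (€4,320,000) is divided into 6 shares of €720,000: Yseult, Sibyl, Fionn, and Lachlan each take €720,000; Mateus's €720,000 share passes to Mateus's issue; Quentin's €720,000 share passes to Quentin's issue.
Mateus's share (€720,000) is divided into 4 shares of €180,000: Perrin, Xander, Chioma, and Fenna each take €180,000.
Quentin's share (€720,000) is divided into 2 shares of €360,000: Nell takes €360,000; Halim's €360,000 share passes to Halim's issue.
Halim's share (€360,000) passes entirely to Hamish.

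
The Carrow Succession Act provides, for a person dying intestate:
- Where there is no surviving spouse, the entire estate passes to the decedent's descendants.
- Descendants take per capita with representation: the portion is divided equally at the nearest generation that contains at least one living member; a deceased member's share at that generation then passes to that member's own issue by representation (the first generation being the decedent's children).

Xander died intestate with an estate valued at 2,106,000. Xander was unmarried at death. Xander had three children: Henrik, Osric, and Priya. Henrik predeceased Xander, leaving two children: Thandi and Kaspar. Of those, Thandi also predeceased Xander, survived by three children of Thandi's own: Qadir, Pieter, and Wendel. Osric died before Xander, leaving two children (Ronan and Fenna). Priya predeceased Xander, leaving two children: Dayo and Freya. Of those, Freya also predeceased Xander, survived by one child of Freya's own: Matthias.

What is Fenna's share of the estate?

Fenna receives 351,000.

The entire 2,106,000 passes to the descendants.
No child survives, so the initial division is made at the grandchildren's generation.
That amount (2,106,000) is divided into 6 shares of 351,000: Kaspar, Ronan, Fenna, and Dayo each take 351,000; Thandi's 351,000 share passes to Thandi's issue; Freya's 351,000 share passes to Freya's issue.
Thandi's share (351,000) is divided into 3 shares of 117,000: Qadir, Pieter, and Wendel each take 117,000.
Freya's share (351,000) passes entirely to Matthias.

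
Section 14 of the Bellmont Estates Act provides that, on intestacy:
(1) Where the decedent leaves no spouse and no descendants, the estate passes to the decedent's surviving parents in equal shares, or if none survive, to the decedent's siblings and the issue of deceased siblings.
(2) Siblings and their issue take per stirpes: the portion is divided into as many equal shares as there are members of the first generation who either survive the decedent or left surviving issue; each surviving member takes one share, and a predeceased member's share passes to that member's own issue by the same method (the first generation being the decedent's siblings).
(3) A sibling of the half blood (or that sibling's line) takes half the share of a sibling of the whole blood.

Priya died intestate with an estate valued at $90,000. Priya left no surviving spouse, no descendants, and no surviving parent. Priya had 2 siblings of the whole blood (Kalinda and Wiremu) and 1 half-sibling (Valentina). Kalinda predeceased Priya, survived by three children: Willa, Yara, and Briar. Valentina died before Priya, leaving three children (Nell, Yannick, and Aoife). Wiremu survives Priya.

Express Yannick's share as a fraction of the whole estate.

Yannick receives 1/15 of the estate.

The entire $90,000 passes to the siblings and their issue.
Counting each half-blood sibling's line as half a unit, there are 5/2 units in $90,000, so one unit is $36,000. Whole-blood lines (Kalinda and Wiremu) take $36,000 each; half-blood lines (Valentina) take $18,000 each.
Kalinda's share ($36,000) is divided into 3 shares of $12,000: Willa, Yara, and Briar each take $12,000.
Valentina's share ($18,000) is divided into 3 shares of $6,000: Nell, Yannick, and Aoife each take $6,000.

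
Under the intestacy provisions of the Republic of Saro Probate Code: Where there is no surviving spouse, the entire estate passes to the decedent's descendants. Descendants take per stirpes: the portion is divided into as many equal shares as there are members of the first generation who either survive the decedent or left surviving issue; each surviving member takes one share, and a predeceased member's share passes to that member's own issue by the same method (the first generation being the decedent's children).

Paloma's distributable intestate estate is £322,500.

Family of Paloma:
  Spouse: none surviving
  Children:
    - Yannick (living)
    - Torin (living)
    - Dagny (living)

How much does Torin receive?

The entire £322,500 passes to the descendants.
That amount (£322,500) is divided into 3 shares of £107,500: Yannick, Torin, and Dagny each take £107,500.

Torin receives £107,500.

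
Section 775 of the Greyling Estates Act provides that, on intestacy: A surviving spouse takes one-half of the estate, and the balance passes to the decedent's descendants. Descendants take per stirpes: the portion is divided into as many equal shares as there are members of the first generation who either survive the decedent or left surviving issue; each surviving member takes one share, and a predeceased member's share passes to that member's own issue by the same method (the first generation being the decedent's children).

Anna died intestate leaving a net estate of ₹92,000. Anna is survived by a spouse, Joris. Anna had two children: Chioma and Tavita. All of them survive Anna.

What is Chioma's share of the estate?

Chioma receives ₹23,000.

Joris takes one-half of ₹92,000 = ₹46,000. The remaining ₹46,000 passes to the descendants.
The descendants' portion (₹46,000) is divided into 2 shares of ₹23,000: Chioma and Tavita each take ₹23,000.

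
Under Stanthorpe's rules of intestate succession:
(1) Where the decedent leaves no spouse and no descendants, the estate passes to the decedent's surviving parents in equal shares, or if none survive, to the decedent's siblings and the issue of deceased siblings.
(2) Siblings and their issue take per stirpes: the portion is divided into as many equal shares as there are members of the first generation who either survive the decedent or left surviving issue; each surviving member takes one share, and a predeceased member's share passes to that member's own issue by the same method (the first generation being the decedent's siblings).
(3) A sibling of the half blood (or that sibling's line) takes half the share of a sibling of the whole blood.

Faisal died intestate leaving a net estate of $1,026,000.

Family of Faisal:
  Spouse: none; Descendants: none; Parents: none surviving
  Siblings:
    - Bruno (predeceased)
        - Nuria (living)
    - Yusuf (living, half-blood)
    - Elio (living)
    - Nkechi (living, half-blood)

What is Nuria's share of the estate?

The entire $1,026,000 passes to the siblings and their issue.
Counting each half-blood sibling's line as half a unit, there are 3 units in $1,026,000, so one unit is $342,000. Whole-blood lines (Bruno and Elio) take $342,000 each; half-blood lines (Yusuf and Nkechi) take $171,000 each.
Bruno's share ($342,000) passes entirely to Nuria.

Nuria receives $342,000.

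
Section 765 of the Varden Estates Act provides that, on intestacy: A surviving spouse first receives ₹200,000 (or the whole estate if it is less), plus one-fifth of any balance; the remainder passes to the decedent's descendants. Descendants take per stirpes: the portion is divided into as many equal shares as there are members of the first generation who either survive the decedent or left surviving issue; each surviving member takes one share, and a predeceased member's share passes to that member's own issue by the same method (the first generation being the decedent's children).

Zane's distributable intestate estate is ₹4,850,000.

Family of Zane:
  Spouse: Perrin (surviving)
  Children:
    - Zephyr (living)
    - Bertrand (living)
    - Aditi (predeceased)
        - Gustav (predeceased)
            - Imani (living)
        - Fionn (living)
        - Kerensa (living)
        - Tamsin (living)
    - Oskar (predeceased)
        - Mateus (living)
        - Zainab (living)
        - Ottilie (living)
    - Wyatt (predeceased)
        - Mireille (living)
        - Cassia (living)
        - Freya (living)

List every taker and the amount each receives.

Perrin: ₹1,130,000; Zephyr: ₹744,000; Bertrand: ₹744,000; Imani: ₹186,000; Fionn: ₹186,000; Kerensa: ₹186,000; Tamsin: ₹186,000; Mateus: ₹248,000; Zainab: ₹248,000; Ottilie: ₹248,000; Mireille: ₹248,000; Cassia: ₹248,000; Freya: ₹248,000

Perrin first takes ₹200,000, leaving a balance of ₹4,650,000. Perrin then takes one-fifth of the balance (₹930,000), for a total of ₹1,130,000. The remaining ₹3,720,000 passes to the descendants.
The descendants' portion (₹3,720,000) is divided into 5 shares of ₹744,000: Zephyr and Bertrand each take ₹744,000; Aditi's ₹744,000 share passes to Aditi's issue; Oskar's ₹744,000 share passes to Oskar's issue; Wyatt's ₹744,000 share passes to Wyatt's issue.
Aditi's share (₹744,000) is divided into 4 shares of ₹186,000: Fionn, Kerensa, and Tamsin each take ₹186,000; Gustav's ₹186,000 share passes to Gustav's issue.
Gustav's share (₹186,000) passes entirely to Imani.
Oskar's share (₹744,000) is divided into 3 shares of ₹248,000: Mateus, Zainab, and Ottilie each take ₹248,000.
Wyatt's share (₹744,000) is divided into 3 shares of ₹248,000: Mireille, Cassia, and Freya each take ₹248,000.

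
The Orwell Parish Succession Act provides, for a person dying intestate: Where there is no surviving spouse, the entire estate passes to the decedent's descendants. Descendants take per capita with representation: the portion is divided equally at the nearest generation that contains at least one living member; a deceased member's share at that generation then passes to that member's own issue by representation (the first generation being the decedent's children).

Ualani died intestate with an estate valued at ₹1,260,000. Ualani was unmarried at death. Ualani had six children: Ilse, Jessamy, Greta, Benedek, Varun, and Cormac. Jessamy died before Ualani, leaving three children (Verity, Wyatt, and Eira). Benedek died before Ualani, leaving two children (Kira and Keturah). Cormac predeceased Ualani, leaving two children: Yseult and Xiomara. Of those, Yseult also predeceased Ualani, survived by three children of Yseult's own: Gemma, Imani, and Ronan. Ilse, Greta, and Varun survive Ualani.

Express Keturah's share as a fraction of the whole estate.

The entire ₹1,260,000 passes to the descendants.
That amount (₹1,260,000) is divided into 6 shares of ₹210,000: Ilse, Greta, and Varun each take ₹210,000; Jessamy's ₹210,000 share passes to Jessamy's issue; Benedek's ₹210,000 share passes to Benedek's issue; Cormac's ₹210,000 share passes to Cormac's issue.
Jessamy's share (₹210,000) is divided into 3 shares of ₹70,000: Verity, Wyatt, and Eira each take ₹70,000.
Benedek's share (₹210,000) is divided into 2 shares of ₹105,000: Kira and Keturah each take ₹105,000.
Cormac's share (₹210,000) is divided into 2 shares of ₹105,000: Xiomara takes ₹105,000; Yseult's ₹105,000 share passes to Yseult's issue.
Yseult's share (₹105,000) is divided into 3 shares of ₹35,000: Gemma, Imani, and Ronan each take ₹35,000.

Keturah receives 1/12 of the estate.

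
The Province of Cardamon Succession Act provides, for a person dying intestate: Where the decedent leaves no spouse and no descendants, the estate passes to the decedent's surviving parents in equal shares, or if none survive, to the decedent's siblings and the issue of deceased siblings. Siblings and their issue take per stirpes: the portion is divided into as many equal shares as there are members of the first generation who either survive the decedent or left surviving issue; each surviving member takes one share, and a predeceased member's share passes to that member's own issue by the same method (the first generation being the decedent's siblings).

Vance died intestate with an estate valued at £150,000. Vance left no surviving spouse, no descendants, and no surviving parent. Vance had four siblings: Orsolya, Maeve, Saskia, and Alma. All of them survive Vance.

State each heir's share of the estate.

The entire £150,000 passes to the siblings and their issue.
That amount (£150,000) is divided into 4 shares of £37,500: Orsolya, Maeve, Saskia, and Alma each take £37,500.

Orsolya: £37,500; Maeve: £37,500; Saskia: £37,500; Alma: £37,500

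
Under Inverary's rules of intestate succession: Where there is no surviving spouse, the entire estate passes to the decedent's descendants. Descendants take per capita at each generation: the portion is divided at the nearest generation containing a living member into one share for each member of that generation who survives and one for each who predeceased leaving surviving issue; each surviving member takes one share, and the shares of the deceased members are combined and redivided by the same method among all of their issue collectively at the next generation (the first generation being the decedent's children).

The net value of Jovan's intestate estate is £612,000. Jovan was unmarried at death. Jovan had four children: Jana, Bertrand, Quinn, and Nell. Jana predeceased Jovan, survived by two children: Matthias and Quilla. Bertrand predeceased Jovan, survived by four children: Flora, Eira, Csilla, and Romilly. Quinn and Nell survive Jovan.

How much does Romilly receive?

The entire £612,000 passes to the descendants.
That amount (£612,000) is divided at the children's generation into 4 shares of £153,000. Quinn and Nell each take £153,000. The 2 shares of the deceased (Jana and Bertrand) are combined into a pool of £306,000.
That pool (£306,000) is divided at the grandchildren's generation equally among Matthias, Quilla, Flora, Eira, Csilla, and Romilly: £51,000 each.

Romilly receives £51,000.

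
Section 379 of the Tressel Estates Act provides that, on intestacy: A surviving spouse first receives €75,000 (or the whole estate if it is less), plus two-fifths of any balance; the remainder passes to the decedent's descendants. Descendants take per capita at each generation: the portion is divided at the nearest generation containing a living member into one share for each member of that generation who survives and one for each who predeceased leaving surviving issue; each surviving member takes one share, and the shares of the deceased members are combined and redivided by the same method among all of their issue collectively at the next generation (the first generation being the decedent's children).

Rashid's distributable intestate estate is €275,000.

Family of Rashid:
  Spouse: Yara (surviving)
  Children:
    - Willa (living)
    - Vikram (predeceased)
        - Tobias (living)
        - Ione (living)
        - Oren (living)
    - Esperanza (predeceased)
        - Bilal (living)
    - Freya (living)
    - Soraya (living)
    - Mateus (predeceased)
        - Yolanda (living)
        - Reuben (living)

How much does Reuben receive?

Reuben receives €10,000.

Yara first takes €75,000, leaving a balance of €200,000. Yara then takes two-fifths of the balance (€80,000), for a total of €155,000. The remaining €120,000 passes to the descendants.
The descendants' portion (€120,000) is divided at the children's generation into 6 shares of €20,000. Willa, Freya, and Soraya each take €20,000. The 3 shares of the deceased (Vikram, Esperanza, and Mateus) are combined into a pool of €60,000.
That pool (€60,000) is divided at the grandchildren's generation equally among Tobias, Ione, Oren, Bilal, Yolanda, and Reuben: €10,000 each.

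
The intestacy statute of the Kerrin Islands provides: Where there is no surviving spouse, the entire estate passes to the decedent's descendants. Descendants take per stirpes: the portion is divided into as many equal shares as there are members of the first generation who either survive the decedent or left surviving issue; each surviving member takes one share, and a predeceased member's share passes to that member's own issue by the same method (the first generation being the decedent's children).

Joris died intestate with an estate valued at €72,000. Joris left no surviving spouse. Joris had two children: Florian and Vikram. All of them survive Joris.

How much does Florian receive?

The entire €72,000 passes to the descendants.
That amount (€72,000) is divided into 2 shares of €36,000: Florian and Vikram each take €36,000.

Florian receives €36,000.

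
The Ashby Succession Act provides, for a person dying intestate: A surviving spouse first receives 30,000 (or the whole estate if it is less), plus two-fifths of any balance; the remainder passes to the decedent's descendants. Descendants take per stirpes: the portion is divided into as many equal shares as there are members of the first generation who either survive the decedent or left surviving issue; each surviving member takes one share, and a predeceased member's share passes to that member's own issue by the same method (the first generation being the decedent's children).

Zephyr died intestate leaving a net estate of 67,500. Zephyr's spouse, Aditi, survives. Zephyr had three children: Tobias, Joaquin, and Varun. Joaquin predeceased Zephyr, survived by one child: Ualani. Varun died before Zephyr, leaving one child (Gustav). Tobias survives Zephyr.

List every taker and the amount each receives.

Aditi: 45,000; Tobias: 7,500; Ualani: 7,500; Gustav: 7,500

Aditi first takes 30,000, leaving a balance of 37,500. Aditi then takes two-fifths of the balance (15,000), for a total of 45,000. The remaining 22,500 passes to the descendants.
The descendants' portion (22,500) is divided into 3 shares of 7,500: Tobias takes 7,500; Joaquin's 7,500 share passes to Joaquin's issue; Varun's 7,500 share passes to Varun's issue.
Joaquin's share (7,500) passes entirely to Ualani.
Varun's share (7,500) passes entirely to Gustav.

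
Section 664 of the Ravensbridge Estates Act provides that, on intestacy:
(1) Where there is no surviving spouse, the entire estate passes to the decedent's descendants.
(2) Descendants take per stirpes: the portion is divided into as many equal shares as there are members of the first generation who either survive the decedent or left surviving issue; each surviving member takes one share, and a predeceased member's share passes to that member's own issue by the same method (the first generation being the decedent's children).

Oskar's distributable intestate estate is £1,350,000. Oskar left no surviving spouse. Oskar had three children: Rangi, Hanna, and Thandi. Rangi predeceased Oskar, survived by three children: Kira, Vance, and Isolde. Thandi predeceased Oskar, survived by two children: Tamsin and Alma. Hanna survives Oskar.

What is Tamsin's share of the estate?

The entire £1,350,000 passes to the descendants.
That amount (£1,350,000) is divided into 3 shares of £450,000: Hanna takes £450,000; Rangi's £450,000 share passes to Rangi's issue; Thandi's £450,000 share passes to Thandi's issue.
Rangi's share (£450,000) is divided into 3 shares of £150,000: Kira, Vance, and Isolde each take £150,000.
Thandi's share (£450,000) is divided into 2 shares of £225,000: Tamsin and Alma each take £225,000.

Tamsin receives £225,000.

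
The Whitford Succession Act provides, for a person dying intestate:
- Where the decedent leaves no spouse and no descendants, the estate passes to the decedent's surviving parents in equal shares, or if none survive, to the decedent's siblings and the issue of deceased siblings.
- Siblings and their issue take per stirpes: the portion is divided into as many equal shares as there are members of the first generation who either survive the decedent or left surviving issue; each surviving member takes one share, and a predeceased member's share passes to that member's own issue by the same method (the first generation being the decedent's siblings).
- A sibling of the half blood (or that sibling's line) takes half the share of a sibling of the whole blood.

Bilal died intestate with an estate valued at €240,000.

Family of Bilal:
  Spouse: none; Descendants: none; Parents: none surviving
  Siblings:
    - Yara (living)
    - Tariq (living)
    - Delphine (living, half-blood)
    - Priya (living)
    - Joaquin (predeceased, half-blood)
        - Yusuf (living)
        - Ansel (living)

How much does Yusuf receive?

The entire €240,000 passes to the siblings and their issue.
Counting each half-blood sibling's line as half a unit, there are 4 units in €240,000, so one unit is €60,000. Whole-blood lines (Yara, Tariq, and Priya) take €60,000 each; half-blood lines (Delphine and Joaquin) take €30,000 each.
Joaquin's share (€30,000) is divided into 2 shares of €15,000: Yusuf and Ansel each take €15,000.

Yusuf receives €15,000.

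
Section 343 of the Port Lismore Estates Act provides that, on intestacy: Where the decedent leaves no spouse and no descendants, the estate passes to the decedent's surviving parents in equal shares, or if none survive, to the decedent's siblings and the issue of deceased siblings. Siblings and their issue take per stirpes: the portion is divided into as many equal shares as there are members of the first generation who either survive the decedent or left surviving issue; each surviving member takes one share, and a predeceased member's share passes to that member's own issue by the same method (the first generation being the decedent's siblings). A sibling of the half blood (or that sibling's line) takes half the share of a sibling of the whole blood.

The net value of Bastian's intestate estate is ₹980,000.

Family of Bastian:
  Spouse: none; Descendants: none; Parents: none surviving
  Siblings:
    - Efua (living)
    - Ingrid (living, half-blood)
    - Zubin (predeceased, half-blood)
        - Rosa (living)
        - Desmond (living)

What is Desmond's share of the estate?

The entire ₹980,000 passes to the siblings and their issue.
Counting each half-blood sibling's line as half a unit, there are 2 units in ₹980,000, so one unit is ₹490,000. Whole-blood lines (Efua) take ₹490,000 each; half-blood lines (Ingrid and Zubin) take ₹245,000 each.
Zubin's share (₹245,000) is divided into 2 shares of ₹122,500: Rosa and Desmond each take ₹122,500.

Desmond receives ₹122,500.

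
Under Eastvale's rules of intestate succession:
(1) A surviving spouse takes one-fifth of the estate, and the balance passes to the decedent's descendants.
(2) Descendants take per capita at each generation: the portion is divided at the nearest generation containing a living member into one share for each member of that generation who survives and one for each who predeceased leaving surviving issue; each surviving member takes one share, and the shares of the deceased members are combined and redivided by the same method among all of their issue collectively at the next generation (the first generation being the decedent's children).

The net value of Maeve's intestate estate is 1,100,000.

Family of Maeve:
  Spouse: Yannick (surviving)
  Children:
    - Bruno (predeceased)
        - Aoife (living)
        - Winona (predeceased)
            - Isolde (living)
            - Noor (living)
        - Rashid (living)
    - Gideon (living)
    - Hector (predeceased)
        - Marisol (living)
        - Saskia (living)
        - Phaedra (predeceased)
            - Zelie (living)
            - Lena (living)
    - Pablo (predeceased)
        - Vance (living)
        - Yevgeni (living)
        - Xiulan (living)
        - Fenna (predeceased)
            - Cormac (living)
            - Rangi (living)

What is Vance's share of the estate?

Vance receives 66,000.

Yannick takes one-fifth of 1,100,000 = 220,000. The remaining 880,000 passes to the descendants.
The descendants' portion (880,000) is divided at the children's generation into 4 shares of 220,000. Gideon takes 220,000. The 3 shares of the deceased (Bruno, Hector, and Pablo) are combined into a pool of 660,000.
That pool (660,000) is divided at the grandchildren's generation into 10 shares of 66,000. Aoife, Rashid, Marisol, Saskia, Vance, Yevgeni, and Xiulan each take 66,000. The 3 shares of the deceased (Winona, Phaedra, and Fenna) are combined into a pool of 198,000.
That pool (198,000) is divided at the great-grandchildren's generation equally among Isolde, Noor, Zelie, Lena, Cormac, and Rangi: 33,000 each.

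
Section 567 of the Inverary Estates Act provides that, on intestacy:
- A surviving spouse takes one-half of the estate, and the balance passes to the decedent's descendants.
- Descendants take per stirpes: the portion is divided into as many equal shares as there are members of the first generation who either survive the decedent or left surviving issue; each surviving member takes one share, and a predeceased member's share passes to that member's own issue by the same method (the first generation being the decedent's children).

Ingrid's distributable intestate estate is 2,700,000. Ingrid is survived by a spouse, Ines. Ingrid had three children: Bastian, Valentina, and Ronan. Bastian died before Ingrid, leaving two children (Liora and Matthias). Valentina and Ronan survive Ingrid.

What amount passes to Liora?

Liora receives 225,000.

Ines takes one-half of 2,700,000 = 1,350,000. The remaining 1,350,000 passes to the descendants.
The descendants' portion (1,350,000) is divided into 3 shares of 450,000: Valentina and Ronan each take 450,000; Bastian's 450,000 share passes to Bastian's issue.
Bastian's share (450,000) is divided into 2 shares of 225,000: Liora and Matthias each take 225,000.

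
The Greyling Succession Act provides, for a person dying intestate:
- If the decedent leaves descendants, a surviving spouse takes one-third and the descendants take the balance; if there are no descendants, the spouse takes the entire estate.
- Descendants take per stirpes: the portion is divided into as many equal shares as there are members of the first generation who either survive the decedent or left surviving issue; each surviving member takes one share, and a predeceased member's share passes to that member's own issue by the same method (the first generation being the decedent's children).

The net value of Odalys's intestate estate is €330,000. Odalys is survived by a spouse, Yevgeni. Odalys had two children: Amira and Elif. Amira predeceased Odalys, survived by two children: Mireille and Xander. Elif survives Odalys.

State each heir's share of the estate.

Yevgeni: €110,000; Mireille: €55,000; Xander: €55,000; Elif: €110,000

Yevgeni takes one-third of €330,000 = €110,000. The remaining €220,000 passes to the descendants.
The descendants' portion (€220,000) is divided into 2 shares of €110,000: Elif takes €110,000; Amira's €110,000 share passes to Amira's issue.
Amira's share (€110,000) is divided into 2 shares of €55,000: Mireille and Xander each take €55,000.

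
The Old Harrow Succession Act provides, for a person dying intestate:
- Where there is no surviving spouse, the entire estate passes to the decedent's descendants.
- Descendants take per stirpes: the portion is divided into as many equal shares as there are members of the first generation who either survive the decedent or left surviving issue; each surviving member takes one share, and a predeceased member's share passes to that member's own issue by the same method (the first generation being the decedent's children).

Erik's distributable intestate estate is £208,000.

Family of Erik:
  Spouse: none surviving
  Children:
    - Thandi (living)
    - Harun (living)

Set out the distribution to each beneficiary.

The entire £208,000 passes to the descendants.
That amount (£208,000) is divided into 2 shares of £104,000: Thandi and Harun each take £104,000.

Thandi: £104,000; Harun: £104,000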